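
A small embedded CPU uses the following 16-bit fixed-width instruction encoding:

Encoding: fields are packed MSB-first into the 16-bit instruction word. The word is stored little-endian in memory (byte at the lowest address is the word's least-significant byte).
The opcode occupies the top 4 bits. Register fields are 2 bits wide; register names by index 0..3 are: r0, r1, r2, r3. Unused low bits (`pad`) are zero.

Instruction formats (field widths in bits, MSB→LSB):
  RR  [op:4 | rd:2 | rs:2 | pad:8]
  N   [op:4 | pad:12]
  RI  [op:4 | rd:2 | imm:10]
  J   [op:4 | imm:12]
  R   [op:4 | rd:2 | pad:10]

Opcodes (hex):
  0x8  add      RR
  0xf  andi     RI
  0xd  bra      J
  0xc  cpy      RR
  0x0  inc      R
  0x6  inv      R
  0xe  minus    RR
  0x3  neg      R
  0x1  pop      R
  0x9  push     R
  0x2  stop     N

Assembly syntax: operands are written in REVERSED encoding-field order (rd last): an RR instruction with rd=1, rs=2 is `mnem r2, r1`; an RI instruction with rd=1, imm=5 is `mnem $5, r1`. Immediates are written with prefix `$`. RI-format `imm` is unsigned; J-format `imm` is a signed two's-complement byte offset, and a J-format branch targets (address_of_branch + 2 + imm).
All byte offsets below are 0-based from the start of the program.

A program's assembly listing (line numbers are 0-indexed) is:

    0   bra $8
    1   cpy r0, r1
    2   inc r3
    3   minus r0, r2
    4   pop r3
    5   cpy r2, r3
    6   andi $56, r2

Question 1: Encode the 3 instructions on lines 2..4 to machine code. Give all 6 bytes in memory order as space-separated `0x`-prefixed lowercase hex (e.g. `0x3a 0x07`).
2. inc fields op=0x0:4|rd=3:2|pad=0:10 → word 0c00h → 00 0c
3. minus fields op=0xe:4|rd=2:2|rs=0:2|pad=0:8 → word e800h → 00 e8
4. pop fields op=0x1:4|rd=3:2|pad=0:10 → word 1c00h → 00 1c

0x00 0x0c 0x00 0xe8 0x00 0x1c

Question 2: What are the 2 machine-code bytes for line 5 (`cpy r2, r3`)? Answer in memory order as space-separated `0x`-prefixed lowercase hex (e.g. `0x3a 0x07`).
0x00 0xce

5. cpy fields op=0xc:4|rd=3:2|rs=2:2|pad=0:8 → word ce00h → 00 ce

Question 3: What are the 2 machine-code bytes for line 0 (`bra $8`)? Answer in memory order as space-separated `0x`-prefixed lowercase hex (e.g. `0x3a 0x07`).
0. bra fields op=0xd:4|imm=8:12 → word d008h → 08 d0

0x08 0xd0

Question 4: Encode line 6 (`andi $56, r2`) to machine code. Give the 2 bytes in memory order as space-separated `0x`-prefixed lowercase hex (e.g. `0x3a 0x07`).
line 6 (andi): pack op=0xf:4|rd=2:2|imm=56:10 = 0xf838; little→ 38 f8

0x38 0xf8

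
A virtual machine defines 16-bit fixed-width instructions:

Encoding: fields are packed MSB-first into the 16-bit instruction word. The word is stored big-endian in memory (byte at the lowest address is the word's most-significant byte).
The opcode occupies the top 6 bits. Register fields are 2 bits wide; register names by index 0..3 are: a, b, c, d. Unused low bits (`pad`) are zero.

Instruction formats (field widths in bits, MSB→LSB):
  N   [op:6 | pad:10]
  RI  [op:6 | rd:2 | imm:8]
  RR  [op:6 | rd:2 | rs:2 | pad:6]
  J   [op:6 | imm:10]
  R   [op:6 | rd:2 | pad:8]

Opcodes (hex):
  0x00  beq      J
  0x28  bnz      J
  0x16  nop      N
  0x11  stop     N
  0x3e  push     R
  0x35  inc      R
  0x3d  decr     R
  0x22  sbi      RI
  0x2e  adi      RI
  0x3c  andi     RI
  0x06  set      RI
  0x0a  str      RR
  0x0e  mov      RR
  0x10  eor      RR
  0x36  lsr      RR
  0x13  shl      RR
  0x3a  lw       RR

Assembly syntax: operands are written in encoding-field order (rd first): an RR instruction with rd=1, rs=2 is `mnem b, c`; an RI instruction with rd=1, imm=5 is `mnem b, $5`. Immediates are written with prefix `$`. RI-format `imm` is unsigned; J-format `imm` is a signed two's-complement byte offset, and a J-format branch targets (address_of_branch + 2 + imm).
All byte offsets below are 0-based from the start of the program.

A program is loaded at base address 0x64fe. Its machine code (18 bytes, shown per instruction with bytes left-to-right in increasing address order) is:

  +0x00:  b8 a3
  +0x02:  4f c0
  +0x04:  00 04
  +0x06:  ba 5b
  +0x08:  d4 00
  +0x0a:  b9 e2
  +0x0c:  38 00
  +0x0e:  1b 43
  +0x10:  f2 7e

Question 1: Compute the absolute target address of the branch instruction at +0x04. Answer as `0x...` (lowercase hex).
[04] 00 04 → 0x0004
  op=0x0004>>10=0x0 ⇒ beq (J)
  [9:0] imm=4 = $4
  target = base 0x64fe + off 0x04 + 2 + imm 4 = 0x6508

0x6508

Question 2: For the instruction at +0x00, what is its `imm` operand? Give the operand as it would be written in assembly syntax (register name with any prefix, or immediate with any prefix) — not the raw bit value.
$163

[00] b8 a3 → 0xb8a3
  opcode bits[15:10]=0x2e: adi/RI
  [9:8] rd=0 = a
  [7:0] imm=163 = $163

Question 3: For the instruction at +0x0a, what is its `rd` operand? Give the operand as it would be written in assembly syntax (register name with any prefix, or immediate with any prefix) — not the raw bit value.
[0a] b9 e2 → 0xb9e2
  top 6b → 0x2e → adi [RI]
  rd: (w>>8)&0x3=0x1 → b
  imm: (w>>0)&0xff=0xe2 → $226

b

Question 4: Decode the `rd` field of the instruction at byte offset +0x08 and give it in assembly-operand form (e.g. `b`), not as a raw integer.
[08] d4 00 → 0xd400
  top 6b → 0x35 → inc [R]
  [9:8] rd=0 = a

a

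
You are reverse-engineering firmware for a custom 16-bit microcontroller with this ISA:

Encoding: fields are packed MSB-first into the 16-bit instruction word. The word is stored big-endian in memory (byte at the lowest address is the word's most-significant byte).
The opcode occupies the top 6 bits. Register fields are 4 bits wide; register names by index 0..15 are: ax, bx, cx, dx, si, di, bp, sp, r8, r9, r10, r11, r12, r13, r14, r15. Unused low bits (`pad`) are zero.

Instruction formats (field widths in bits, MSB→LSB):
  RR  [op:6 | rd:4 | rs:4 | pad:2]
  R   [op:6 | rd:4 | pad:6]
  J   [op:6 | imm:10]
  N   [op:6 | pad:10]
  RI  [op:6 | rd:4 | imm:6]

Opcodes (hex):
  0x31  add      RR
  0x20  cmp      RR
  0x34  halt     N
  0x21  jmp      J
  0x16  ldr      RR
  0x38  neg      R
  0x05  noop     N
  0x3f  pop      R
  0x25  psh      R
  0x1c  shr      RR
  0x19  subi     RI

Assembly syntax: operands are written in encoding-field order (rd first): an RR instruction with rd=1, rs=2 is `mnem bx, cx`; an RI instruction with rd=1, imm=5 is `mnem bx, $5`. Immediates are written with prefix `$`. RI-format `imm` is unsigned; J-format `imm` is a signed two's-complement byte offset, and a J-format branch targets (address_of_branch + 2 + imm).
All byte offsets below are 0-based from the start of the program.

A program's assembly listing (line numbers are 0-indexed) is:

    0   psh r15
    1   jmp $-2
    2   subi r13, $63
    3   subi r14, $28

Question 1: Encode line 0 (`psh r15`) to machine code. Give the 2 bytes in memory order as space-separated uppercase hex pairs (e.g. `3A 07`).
0. psh fields op=0x25:6|rd=15:4|pad=0:6 → word 97c0h → 97 c0

97 C0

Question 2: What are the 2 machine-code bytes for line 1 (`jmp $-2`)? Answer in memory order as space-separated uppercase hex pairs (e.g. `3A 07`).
87 FE

line 1 (jmp): pack op=0x21:6|imm=-2:10 = 0x87fe; big→ 87 fe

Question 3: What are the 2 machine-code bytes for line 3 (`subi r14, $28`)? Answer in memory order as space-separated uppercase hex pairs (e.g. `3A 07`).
line 3 (subi): pack op=0x19:6|rd=14:4|imm=28:6 = 0x679c; big→ 67 9c

67 9C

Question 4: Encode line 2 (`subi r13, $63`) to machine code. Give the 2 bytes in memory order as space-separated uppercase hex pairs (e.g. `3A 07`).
67 7F

L2: subi op=0x19:6|rd=13:4|imm=63:6 ⇒ 0x677f ⇒ big 67 7f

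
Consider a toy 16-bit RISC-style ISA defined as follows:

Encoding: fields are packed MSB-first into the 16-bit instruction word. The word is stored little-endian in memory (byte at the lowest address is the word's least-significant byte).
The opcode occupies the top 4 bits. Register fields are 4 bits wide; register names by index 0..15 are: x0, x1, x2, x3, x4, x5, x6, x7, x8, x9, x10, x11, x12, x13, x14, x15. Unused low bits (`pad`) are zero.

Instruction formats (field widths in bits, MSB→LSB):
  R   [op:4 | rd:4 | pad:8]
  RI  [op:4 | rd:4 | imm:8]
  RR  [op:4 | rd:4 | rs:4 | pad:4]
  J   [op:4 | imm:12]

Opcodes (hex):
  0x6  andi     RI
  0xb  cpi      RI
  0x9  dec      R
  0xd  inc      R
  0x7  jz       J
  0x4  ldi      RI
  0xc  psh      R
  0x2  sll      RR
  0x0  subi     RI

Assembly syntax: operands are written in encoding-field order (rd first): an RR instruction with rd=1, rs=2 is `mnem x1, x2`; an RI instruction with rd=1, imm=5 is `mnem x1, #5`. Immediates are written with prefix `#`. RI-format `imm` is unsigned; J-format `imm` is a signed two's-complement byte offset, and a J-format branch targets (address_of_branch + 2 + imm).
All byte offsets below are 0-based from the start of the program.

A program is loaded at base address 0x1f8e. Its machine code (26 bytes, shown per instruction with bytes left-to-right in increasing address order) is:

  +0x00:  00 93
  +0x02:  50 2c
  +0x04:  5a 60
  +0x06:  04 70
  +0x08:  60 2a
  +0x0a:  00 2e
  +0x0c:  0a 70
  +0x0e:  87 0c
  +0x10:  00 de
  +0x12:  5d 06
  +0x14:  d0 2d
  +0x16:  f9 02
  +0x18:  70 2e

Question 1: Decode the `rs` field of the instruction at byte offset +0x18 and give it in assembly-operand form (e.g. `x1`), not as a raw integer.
off 0x18: read 70 2e as little → 0x2e70
  top 4b → 0x2 → sll [RR]
  rd@[11:8]=0xe ⇒ x14
  rs@[7:4]=0x7 ⇒ x7

x7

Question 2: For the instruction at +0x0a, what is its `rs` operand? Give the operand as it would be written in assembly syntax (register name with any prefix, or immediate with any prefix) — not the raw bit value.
x0

+0x0a: 00 2e ⇒ word 0x2e00 (little)
  op=0x2e00>>12=0x2 ⇒ sll (RR)
  rd@[11:8]=0xe ⇒ x14
  rs@[7:4]=0x0 ⇒ x0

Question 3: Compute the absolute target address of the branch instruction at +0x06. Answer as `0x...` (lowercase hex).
0x1f9a

+0x06: 04 70 ⇒ word 0x7004 (little)
  top 4b → 0x7 → jz [J]
  [11:0] imm=4 = #4
  target = base 0x1f8e + off 0x06 + 2 + imm 4 = 0x1f9a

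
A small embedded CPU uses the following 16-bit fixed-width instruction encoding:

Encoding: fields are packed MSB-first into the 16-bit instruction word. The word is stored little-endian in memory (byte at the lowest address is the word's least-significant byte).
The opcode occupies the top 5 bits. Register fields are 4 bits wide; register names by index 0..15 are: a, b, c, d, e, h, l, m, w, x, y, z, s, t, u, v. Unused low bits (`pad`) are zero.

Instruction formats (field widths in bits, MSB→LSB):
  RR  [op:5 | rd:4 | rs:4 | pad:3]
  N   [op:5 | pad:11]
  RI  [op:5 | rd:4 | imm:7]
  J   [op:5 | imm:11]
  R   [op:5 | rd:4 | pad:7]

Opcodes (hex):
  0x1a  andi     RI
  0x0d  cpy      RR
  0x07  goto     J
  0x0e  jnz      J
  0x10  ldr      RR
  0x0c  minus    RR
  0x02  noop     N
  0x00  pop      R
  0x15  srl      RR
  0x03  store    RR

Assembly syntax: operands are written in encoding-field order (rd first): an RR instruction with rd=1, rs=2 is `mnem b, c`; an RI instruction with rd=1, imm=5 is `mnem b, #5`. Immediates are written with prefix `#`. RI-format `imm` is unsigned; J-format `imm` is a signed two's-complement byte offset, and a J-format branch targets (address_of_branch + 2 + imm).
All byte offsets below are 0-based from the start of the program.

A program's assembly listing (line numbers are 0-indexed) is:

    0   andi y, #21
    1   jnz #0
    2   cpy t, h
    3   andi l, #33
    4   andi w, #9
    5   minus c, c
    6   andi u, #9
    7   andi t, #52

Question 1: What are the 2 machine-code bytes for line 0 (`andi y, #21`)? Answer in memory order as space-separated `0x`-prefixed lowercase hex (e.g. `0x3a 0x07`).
0x15 0xd5

line 0 (andi): pack op=0x1a:5|rd=10:4|imm=21:7 = 0xd515; little→ 15 d5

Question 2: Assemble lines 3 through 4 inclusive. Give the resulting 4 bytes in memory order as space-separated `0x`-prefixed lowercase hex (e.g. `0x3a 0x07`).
line 3 (andi): pack op=0x1a:5|rd=6:4|imm=33:7 = 0xd321; little→ 21 d3
line 4 (andi): pack op=0x1a:5|rd=8:4|imm=9:7 = 0xd409; little→ 09 d4

0x21 0xd3 0x09 0xd4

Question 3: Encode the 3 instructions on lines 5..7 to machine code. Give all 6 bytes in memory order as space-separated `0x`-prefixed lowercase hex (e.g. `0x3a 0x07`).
5. minus fields op=0xc:5|rd=2:4|rs=2:4|pad=0:3 → word 6110h → 10 61
6. andi fields op=0x1a:5|rd=14:4|imm=9:7 → word d709h → 09 d7
7. andi fields op=0x1a:5|rd=13:4|imm=52:7 → word d6b4h → b4 d6

0x10 0x61 0x09 0xd7 0xb4 0xd6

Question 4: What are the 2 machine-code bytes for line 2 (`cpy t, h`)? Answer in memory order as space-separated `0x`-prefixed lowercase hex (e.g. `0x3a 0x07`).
0xa8 0x6e

L2: cpy op=0xd:5|rd=13:4|rs=5:4|pad=0:3 ⇒ 0x6ea8 ⇒ little a8 6e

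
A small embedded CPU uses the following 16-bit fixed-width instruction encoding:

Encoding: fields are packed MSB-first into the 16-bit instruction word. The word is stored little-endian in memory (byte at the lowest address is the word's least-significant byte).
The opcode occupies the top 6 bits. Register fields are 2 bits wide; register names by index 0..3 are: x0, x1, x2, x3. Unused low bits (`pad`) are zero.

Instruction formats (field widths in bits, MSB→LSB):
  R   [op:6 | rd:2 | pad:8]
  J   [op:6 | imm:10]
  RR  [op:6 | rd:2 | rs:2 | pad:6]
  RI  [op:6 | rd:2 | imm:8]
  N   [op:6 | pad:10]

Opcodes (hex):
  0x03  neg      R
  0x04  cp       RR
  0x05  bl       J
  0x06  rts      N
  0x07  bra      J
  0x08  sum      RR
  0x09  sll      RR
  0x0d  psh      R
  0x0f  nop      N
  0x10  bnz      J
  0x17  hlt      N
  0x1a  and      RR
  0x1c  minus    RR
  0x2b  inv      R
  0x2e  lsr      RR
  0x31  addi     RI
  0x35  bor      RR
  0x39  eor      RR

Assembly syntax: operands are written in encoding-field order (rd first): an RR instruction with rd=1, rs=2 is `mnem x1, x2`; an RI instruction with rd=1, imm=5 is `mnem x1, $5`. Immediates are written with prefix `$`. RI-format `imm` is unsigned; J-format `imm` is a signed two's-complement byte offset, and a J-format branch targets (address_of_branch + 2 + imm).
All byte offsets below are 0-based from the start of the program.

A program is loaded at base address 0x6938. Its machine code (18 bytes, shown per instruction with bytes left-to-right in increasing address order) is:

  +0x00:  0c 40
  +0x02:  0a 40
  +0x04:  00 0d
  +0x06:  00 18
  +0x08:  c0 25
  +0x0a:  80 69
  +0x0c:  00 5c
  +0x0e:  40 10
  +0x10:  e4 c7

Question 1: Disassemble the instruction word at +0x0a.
@+0a  little-endian(80 69) = 0x6980
  opcode bits[15:10]=0x1a: and/RR
  rd@[9:8]=0x1 ⇒ x1
  rs@[7:6]=0x2 ⇒ x2

and x1, x2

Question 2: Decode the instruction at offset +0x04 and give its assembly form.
neg x1

@+04  little-endian(00 0d) = 0x0d00
  op=0x0d00>>10=0x3 ⇒ neg (R)
  rd: (w>>8)&0x3=0x1 → x1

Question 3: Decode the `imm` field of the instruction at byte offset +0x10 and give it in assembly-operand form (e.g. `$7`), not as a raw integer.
$228

+0x10: e4 c7 ⇒ word 0xc7e4 (little)
  top 6b → 0x31 → addi [RI]
  rd@[9:8]=0x3 ⇒ x3
  imm@[7:0]=0xe4 ⇒ $228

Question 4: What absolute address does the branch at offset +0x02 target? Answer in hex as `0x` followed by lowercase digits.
0x6946

+0x02: 0a 40 ⇒ word 0x400a (little)
  top 6b → 0x10 → bnz [J]
  imm@[9:0]=0xa ⇒ $10
  target = base 0x6938 + off 0x02 + 2 + imm 10 = 0x6946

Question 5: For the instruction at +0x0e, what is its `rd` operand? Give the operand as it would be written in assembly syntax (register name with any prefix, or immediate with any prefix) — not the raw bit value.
off 0x0e: read 40 10 as little → 0x1040
  op=0x1040>>10=0x4 ⇒ cp (RR)
  rd@[9:8]=0x0 ⇒ x0
  rs@[7:6]=0x1 ⇒ x1

x0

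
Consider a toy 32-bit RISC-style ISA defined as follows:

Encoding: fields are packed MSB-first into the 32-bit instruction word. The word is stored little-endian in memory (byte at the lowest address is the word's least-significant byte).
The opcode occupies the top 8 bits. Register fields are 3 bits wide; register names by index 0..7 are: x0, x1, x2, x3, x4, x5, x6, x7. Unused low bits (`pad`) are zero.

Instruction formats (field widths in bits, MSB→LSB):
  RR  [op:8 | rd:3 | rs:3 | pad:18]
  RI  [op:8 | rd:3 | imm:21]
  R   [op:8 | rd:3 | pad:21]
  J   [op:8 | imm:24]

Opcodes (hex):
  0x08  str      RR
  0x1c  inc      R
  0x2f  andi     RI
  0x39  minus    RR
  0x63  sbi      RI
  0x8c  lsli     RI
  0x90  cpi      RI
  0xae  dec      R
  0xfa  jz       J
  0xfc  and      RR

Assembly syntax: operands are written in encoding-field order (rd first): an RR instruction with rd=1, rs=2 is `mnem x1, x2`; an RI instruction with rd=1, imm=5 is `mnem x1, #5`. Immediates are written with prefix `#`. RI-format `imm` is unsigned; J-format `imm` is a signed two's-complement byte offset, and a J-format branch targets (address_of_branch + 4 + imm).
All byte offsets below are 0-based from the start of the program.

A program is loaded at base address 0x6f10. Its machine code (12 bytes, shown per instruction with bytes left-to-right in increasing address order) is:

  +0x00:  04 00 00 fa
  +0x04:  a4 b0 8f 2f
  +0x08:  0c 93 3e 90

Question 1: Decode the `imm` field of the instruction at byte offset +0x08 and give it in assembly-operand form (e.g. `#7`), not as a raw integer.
#2003724

+0x08: 0c 93 3e 90 ⇒ word 0x903e930c (little)
  top 8b → 0x90 → cpi [RI]
  rd: (w>>21)&0x7=0x1 → x1
  imm: (w>>0)&0x1fffff=0x1e930c → #2003724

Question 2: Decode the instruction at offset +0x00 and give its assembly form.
off 0x00: read 04 00 00 fa as little → 0xfa000004
  opcode bits[31:24]=0xfa: jz/J
  imm@[23:0]=0x4 ⇒ #4

jz #4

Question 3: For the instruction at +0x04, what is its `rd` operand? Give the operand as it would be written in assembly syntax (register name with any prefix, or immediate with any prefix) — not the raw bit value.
x4

@+04  little-endian(a4 b0 8f 2f) = 0x2f8fb0a4
  op=0x2f8fb0a4>>24=0x2f ⇒ andi (RI)
  rd: (w>>21)&0x7=0x4 → x4
  imm: (w>>0)&0x1fffff=0xfb0a4 → #1028260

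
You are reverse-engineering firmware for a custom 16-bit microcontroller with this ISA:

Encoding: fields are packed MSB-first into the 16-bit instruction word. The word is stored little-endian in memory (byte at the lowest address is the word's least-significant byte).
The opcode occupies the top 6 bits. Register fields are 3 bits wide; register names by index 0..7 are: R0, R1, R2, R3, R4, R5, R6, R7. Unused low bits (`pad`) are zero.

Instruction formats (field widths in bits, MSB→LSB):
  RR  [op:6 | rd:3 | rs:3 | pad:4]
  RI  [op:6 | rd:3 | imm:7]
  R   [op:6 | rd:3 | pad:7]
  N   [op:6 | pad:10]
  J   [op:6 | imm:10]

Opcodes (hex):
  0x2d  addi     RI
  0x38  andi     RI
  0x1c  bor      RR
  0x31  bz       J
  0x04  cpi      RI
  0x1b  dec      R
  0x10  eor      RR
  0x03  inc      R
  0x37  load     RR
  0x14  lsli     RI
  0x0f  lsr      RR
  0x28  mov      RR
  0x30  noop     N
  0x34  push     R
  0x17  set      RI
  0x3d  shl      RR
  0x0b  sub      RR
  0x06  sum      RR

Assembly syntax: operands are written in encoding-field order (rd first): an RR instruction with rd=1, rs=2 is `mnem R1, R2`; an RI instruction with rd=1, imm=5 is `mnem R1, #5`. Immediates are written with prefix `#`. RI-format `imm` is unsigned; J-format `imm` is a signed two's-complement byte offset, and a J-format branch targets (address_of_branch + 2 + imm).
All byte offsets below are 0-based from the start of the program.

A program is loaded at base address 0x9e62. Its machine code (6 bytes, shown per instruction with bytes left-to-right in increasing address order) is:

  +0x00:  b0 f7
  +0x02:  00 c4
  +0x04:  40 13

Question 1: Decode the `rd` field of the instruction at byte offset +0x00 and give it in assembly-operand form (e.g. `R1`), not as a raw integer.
R7

[00] b0 f7 → 0xf7b0
  top 6b → 0x3d → shl [RR]
  rd: (w>>7)&0x7=0x7 → R7
  rs: (w>>4)&0x7=0x3 → R3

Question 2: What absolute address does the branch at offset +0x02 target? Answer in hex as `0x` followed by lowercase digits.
[02] 00 c4 → 0xc400
  top 6b → 0x31 → bz [J]
  imm: (w>>0)&0x3ff=0x0 → #0
  target = base 0x9e62 + off 0x02 + 2 + imm 0 = 0x9e66

0x9e66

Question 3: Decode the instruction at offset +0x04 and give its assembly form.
+0x04: 40 13 ⇒ word 0x1340 (little)
  op=0x1340>>10=0x4 ⇒ cpi (RI)
  rd@[9:7]=0x6 ⇒ R6
  imm@[6:0]=0x40 ⇒ #64

cpi R6, #64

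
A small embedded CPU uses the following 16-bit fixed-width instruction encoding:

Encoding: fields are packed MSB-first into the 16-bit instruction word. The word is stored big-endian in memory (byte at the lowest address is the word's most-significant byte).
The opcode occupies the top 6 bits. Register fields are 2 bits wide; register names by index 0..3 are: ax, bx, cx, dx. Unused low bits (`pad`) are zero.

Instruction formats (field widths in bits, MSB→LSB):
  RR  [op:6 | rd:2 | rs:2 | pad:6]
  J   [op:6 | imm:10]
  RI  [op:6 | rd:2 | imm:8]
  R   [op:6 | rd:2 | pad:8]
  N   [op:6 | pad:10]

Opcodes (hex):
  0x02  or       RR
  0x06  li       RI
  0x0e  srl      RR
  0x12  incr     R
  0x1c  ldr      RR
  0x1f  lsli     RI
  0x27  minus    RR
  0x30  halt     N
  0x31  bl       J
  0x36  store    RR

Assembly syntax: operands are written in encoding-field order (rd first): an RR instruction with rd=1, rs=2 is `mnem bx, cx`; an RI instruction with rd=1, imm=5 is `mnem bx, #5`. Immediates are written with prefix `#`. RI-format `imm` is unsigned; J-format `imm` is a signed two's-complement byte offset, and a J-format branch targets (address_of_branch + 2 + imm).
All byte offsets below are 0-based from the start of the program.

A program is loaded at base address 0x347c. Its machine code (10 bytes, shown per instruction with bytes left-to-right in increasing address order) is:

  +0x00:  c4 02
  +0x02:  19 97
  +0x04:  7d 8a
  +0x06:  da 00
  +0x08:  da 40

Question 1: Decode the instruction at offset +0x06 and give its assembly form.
store cx, ax

off 0x06: read da 00 as big → 0xda00
  opcode bits[15:10]=0x36: store/RR
  rd@[9:8]=0x2 ⇒ cx
  rs@[7:6]=0x0 ⇒ ax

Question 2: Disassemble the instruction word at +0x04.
lsli bx, #138

@+04  big-endian(7d 8a) = 0x7d8a
  top 6b → 0x1f → lsli [RI]
  rd: (w>>8)&0x3=0x1 → bx
  imm: (w>>0)&0xff=0x8a → #138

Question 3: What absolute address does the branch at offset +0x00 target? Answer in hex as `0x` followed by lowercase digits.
0x3480

off 0x00: read c4 02 as big → 0xc402
  top 6b → 0x31 → bl [J]
  imm: (w>>0)&0x3ff=0x2 → #2
  target = base 0x347c + off 0x00 + 2 + imm 2 = 0x3480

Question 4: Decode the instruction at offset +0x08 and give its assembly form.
+0x08: da 40 ⇒ word 0xda40 (big)
  top 6b → 0x36 → store [RR]
  rd: (w>>8)&0x3=0x2 → cx
  rs: (w>>6)&0x3=0x1 → bx

store cx, bx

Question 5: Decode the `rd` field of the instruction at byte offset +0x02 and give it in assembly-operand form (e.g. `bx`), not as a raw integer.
@+02  big-endian(19 97) = 0x1997
  opcode bits[15:10]=0x6: li/RI
  rd: (w>>8)&0x3=0x1 → bx
  imm: (w>>0)&0xff=0x97 → #151

bx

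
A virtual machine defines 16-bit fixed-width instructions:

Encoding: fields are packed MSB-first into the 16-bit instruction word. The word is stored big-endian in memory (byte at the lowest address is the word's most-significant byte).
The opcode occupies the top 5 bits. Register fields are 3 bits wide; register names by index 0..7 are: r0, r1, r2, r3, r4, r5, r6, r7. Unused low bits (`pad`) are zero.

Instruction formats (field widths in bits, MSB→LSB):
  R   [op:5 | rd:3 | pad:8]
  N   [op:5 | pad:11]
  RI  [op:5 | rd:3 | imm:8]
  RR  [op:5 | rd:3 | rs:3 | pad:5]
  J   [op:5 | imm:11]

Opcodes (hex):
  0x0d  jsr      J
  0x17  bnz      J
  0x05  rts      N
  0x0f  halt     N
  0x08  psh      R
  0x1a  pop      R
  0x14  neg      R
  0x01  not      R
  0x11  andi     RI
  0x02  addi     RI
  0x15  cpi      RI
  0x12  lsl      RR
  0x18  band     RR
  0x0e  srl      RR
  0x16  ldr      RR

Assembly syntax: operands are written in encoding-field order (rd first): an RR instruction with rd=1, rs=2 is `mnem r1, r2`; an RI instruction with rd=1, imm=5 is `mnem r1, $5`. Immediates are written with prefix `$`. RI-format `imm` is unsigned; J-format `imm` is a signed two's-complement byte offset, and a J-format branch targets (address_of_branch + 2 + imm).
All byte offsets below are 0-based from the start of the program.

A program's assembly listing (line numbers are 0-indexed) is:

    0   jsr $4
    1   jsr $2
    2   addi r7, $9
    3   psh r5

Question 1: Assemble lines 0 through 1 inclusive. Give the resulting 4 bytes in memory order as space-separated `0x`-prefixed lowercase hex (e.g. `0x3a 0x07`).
line 0 (jsr): pack op=0xd:5|imm=4:11 = 0x6804; big→ 68 04
line 1 (jsr): pack op=0xd:5|imm=2:11 = 0x6802; big→ 68 02

0x68 0x04 0x68 0x02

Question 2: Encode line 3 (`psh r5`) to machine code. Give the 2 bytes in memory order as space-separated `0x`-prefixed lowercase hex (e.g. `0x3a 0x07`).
0x45 0x00

L3: psh op=0x8:5|rd=5:3|pad=0:8 ⇒ 0x4500 ⇒ big 45 00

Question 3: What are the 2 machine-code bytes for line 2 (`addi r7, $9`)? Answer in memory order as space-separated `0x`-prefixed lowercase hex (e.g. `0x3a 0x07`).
L2: addi op=0x2:5|rd=7:3|imm=9:8 ⇒ 0x1709 ⇒ big 17 09

0x17 0x09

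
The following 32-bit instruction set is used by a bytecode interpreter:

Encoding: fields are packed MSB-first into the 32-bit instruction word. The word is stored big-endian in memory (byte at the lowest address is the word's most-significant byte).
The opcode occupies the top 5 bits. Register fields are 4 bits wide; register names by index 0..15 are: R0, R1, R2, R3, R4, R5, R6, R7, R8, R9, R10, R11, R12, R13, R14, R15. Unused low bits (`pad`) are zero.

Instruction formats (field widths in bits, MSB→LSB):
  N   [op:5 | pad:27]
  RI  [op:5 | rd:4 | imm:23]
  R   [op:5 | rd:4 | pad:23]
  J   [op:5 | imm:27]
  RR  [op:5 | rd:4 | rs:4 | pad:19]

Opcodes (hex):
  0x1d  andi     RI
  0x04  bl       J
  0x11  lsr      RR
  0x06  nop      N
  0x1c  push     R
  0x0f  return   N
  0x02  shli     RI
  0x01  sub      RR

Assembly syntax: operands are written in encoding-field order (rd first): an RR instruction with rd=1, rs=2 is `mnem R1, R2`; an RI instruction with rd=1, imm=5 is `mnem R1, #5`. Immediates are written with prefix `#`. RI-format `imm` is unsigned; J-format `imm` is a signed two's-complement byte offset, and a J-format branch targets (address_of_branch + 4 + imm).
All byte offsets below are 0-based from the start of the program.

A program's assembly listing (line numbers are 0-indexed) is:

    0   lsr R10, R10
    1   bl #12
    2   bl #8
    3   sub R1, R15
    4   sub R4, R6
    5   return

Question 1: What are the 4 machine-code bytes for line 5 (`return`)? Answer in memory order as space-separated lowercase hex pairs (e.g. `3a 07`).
5. return fields op=0xf:5|pad=0:27 → word 78000000h → 78 00 00 00

78 00 00 00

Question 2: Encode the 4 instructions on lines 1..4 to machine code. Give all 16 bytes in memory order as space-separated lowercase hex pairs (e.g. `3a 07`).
1. bl fields op=0x4:5|imm=12:27 → word 2000000ch → 20 00 00 0c
2. bl fields op=0x4:5|imm=8:27 → word 20000008h → 20 00 00 08
3. sub fields op=0x1:5|rd=1:4|rs=15:4|pad=0:19 → word 08f80000h → 08 f8 00 00
4. sub fields op=0x1:5|rd=4:4|rs=6:4|pad=0:19 → word 0a300000h → 0a 30 00 00

20 00 00 0c 20 00 00 08 08 f8 00 00 0a 30 00 00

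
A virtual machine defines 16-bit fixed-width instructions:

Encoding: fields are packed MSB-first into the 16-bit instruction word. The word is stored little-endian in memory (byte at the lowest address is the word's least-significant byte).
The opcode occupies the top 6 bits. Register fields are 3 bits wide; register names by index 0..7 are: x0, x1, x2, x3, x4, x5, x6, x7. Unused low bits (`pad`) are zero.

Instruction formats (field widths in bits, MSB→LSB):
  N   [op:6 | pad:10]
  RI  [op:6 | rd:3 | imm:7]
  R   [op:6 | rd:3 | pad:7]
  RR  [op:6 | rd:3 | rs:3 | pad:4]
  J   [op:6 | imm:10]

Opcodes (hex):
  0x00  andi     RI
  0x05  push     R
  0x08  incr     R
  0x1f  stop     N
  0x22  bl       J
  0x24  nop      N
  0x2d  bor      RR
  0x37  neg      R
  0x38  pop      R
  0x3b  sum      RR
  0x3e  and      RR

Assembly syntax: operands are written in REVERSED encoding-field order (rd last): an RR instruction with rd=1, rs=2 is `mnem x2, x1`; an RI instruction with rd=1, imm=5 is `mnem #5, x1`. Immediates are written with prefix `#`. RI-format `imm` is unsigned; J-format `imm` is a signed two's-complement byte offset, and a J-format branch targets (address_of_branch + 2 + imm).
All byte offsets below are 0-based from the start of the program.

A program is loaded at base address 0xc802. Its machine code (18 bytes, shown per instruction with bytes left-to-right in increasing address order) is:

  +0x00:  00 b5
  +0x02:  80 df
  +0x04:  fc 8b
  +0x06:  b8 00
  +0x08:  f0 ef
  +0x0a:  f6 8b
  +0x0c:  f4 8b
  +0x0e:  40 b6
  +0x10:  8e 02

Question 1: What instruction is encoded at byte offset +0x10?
andi #14, x5

+0x10: 8e 02 ⇒ word 0x028e (little)
  op=0x028e>>10=0x0 ⇒ andi (RI)
  rd@[9:7]=0x5 ⇒ x5
  imm@[6:0]=0xe ⇒ #14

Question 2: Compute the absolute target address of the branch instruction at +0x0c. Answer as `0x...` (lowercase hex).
0xc804

@+0c  little-endian(f4 8b) = 0x8bf4
  op=0x8bf4>>10=0x22 ⇒ bl (J)
  [9:0] imm=1012 (s10→-12) = #-12
  target = base 0xc802 + off 0x0c + 2 + imm -12 = 0xc804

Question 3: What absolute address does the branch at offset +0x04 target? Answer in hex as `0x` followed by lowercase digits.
0xc804

[04] fc 8b → 0x8bfc
  opcode bits[15:10]=0x22: bl/J
  imm@[9:0]=0x3fc (s10→-4) ⇒ #-4
  target = base 0xc802 + off 0x04 + 2 + imm -4 = 0xc804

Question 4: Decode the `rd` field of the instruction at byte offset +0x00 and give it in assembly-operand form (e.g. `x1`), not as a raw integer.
x2

+0x00: 00 b5 ⇒ word 0xb500 (little)
  op=0xb500>>10=0x2d ⇒ bor (RR)
  rd: (w>>7)&0x7=0x2 → x2
  rs: (w>>4)&0x7=0x0 → x0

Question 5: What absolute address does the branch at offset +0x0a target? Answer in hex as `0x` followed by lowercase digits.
0xc804

+0x0a: f6 8b ⇒ word 0x8bf6 (little)
  top 6b → 0x22 → bl [J]
  imm@[9:0]=0x3f6 (s10→-10) ⇒ #-10
  target = base 0xc802 + off 0x0a + 2 + imm -10 = 0xc804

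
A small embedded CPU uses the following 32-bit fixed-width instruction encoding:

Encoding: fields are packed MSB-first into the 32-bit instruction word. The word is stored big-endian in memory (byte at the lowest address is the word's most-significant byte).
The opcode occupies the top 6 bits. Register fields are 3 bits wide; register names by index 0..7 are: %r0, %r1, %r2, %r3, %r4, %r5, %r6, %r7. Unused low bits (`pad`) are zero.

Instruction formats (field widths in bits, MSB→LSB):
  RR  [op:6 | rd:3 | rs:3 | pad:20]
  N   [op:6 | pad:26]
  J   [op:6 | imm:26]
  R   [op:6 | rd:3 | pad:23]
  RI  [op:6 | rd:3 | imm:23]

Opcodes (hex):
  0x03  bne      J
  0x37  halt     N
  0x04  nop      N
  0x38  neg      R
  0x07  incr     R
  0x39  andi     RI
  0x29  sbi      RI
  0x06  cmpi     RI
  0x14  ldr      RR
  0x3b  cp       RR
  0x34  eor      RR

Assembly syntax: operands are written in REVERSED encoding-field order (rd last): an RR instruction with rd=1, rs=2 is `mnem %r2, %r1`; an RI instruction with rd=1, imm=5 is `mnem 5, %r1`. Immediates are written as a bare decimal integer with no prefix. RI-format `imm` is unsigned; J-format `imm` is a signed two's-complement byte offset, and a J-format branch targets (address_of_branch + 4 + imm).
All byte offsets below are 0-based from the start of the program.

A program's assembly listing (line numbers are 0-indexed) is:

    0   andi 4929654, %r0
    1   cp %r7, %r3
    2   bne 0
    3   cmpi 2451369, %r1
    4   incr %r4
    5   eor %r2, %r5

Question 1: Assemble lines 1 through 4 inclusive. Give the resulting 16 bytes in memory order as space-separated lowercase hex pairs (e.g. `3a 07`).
ed f0 00 00 0c 00 00 00 18 a5 67 a9 1e 00 00 00

1. cp fields op=0x3b:6|rd=3:3|rs=7:3|pad=0:20 → word edf00000h → ed f0 00 00
2. bne fields op=0x3:6|imm=0:26 → word 0c000000h → 0c 00 00 00
3. cmpi fields op=0x6:6|rd=1:3|imm=2451369:23 → word 18a567a9h → 18 a5 67 a9
4. incr fields op=0x7:6|rd=4:3|pad=0:23 → word 1e000000h → 1e 00 00 00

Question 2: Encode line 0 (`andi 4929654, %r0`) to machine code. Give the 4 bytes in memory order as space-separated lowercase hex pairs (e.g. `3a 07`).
0. andi fields op=0x39:6|rd=0:3|imm=4929654:23 → word e44b3876h → e4 4b 38 76

e4 4b 38 76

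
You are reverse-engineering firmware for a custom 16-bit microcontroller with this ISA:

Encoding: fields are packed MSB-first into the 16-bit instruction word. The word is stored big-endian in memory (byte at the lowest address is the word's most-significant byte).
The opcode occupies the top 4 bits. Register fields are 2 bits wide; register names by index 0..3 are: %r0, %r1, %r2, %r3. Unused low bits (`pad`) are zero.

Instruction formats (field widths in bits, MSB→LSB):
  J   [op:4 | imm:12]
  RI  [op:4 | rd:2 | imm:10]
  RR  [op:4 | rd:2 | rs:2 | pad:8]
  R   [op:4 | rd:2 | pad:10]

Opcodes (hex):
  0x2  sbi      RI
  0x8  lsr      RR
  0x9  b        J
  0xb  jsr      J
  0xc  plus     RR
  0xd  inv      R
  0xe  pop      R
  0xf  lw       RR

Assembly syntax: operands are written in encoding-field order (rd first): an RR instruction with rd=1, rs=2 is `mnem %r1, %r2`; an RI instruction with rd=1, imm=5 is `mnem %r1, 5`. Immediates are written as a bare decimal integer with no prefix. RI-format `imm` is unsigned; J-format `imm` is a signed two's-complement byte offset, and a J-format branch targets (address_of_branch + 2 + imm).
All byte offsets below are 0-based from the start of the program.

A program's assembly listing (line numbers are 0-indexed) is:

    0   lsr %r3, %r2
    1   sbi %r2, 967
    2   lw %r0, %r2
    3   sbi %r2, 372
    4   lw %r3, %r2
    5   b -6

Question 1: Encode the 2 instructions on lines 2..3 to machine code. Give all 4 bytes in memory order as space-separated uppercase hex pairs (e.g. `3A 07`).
F2 00 29 74

line 2 (lw): pack op=0xf:4|rd=0:2|rs=2:2|pad=0:8 = 0xf200; big→ f2 00
line 3 (sbi): pack op=0x2:4|rd=2:2|imm=372:10 = 0x2974; big→ 29 74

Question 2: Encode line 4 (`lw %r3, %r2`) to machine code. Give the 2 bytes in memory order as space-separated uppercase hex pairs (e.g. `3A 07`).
L4: lw op=0xf:4|rd=3:2|rs=2:2|pad=0:8 ⇒ 0xfe00 ⇒ big fe 00

FE 00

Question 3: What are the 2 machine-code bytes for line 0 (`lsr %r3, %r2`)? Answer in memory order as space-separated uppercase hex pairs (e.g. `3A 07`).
0. lsr fields op=0x8:4|rd=3:2|rs=2:2|pad=0:8 → word 8e00h → 8e 00

8E 00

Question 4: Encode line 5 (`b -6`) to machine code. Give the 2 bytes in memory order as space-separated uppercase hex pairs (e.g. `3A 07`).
5. b fields op=0x9:4|imm=-6:12 → word 9ffah → 9f fa

9F FA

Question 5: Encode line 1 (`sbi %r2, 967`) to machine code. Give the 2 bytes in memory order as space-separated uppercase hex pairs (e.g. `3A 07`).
line 1 (sbi): pack op=0x2:4|rd=2:2|imm=967:10 = 0x2bc7; big→ 2b c7

2B C7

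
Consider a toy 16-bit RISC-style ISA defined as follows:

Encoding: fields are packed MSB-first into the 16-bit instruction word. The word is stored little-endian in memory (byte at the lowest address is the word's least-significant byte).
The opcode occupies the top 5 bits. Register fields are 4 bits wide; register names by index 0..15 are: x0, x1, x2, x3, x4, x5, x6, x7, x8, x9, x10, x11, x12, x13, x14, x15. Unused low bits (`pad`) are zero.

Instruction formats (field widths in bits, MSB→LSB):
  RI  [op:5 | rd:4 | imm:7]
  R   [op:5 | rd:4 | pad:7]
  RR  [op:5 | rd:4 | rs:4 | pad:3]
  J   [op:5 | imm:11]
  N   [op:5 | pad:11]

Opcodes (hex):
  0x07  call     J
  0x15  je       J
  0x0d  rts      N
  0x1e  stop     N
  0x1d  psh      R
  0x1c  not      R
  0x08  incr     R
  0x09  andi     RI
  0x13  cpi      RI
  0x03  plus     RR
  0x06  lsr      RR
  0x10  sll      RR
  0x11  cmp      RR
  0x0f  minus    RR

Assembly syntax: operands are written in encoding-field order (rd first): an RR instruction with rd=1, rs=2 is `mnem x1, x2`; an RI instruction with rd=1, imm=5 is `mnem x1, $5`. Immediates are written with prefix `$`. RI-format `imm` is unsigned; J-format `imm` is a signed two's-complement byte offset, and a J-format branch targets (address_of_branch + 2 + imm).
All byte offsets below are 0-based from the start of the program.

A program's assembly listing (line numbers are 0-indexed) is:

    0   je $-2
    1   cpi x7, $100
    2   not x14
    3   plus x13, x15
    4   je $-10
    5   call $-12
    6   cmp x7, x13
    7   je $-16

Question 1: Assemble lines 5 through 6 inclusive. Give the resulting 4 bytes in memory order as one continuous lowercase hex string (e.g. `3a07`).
5. call fields op=0x7:5|imm=-12:11 → word 3ff4h → f4 3f
6. cmp fields op=0x11:5|rd=7:4|rs=13:4|pad=0:3 → word 8be8h → e8 8b

f43fe88b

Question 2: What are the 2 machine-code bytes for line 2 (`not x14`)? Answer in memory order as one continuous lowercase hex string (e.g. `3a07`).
00e7

L2: not op=0x1c:5|rd=14:4|pad=0:7 ⇒ 0xe700 ⇒ little 00 e7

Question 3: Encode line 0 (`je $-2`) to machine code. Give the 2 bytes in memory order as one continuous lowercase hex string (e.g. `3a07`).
feaf

0. je fields op=0x15:5|imm=-2:11 → word affeh → fe af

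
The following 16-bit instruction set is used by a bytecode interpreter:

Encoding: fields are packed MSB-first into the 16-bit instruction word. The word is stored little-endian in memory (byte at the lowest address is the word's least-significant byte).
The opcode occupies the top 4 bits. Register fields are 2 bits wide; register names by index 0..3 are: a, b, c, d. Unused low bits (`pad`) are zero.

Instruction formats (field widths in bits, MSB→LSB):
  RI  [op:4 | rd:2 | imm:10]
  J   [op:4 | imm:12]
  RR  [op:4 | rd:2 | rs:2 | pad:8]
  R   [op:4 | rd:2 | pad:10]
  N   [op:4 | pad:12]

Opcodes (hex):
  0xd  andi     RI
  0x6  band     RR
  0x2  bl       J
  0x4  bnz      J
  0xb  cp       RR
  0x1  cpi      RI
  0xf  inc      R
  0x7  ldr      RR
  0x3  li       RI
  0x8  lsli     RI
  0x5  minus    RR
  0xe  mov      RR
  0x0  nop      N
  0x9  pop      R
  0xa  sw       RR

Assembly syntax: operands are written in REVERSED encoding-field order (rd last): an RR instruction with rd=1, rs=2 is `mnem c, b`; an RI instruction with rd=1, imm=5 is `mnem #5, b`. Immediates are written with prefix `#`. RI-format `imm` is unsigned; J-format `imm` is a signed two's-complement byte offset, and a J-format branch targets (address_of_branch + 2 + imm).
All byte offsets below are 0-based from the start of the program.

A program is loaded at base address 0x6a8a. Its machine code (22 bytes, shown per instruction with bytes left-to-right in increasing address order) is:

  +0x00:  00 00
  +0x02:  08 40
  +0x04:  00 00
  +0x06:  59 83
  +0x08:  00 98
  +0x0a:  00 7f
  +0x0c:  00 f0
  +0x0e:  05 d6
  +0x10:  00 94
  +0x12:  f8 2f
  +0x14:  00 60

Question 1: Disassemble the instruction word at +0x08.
pop c

@+08  little-endian(00 98) = 0x9800
  top 4b → 0x9 → pop [R]
  rd: (w>>10)&0x3=0x2 → c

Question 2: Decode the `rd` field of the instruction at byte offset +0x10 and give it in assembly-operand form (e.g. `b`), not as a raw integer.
@+10  little-endian(00 94) = 0x9400
  opcode bits[15:12]=0x9: pop/R
  [11:10] rd=1 = b

b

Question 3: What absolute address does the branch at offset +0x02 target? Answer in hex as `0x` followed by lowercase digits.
0x6a96

off 0x02: read 08 40 as little → 0x4008
  top 4b → 0x4 → bnz [J]
  [11:0] imm=8 = #8
  target = base 0x6a8a + off 0x02 + 2 + imm 8 = 0x6a96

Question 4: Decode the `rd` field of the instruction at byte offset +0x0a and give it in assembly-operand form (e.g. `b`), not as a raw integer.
d

+0x0a: 00 7f ⇒ word 0x7f00 (little)
  op=0x7f00>>12=0x7 ⇒ ldr (RR)
  rd@[11:10]=0x3 ⇒ d
  rs@[9:8]=0x3 ⇒ d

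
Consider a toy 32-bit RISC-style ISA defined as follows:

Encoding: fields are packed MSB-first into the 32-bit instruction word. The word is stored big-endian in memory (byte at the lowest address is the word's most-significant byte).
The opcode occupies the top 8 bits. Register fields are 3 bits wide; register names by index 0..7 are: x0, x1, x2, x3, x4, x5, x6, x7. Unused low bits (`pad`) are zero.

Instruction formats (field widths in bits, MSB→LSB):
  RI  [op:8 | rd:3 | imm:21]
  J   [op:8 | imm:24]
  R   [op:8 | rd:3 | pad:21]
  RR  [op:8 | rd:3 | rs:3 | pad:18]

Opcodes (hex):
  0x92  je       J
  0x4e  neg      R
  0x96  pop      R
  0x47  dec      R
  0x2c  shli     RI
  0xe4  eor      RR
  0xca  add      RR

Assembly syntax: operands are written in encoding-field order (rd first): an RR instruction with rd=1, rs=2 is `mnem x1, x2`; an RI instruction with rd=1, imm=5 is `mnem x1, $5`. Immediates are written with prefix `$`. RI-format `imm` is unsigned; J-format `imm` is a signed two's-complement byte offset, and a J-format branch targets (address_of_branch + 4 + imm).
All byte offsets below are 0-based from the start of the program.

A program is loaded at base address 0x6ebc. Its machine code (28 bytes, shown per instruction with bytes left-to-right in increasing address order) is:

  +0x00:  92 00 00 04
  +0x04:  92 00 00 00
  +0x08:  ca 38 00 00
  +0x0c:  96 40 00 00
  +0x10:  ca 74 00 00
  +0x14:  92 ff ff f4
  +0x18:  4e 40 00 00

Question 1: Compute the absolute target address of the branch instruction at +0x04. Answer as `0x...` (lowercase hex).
0x6ec4

off 0x04: read 92 00 00 00 as big → 0x92000000
  op=0x92000000>>24=0x92 ⇒ je (J)
  imm@[23:0]=0x0 ⇒ $0
  target = base 0x6ebc + off 0x04 + 4 + imm 0 = 0x6ec4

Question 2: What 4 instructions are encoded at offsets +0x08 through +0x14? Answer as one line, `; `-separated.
add x1, x6; pop x2; add x3, x5; je $-12

+0x08: ca 38 00 00 ⇒ word 0xca380000 (big)
  op=0xca380000>>24=0xca ⇒ add (RR)
  rd@[23:21]=0x1 ⇒ x1
  rs@[20:18]=0x6 ⇒ x6
+0x0c: 96 40 00 00 ⇒ word 0x96400000 (big)
  op=0x96400000>>24=0x96 ⇒ pop (R)
  rd@[23:21]=0x2 ⇒ x2
+0x10: ca 74 00 00 ⇒ word 0xca740000 (big)
  op=0xca740000>>24=0xca ⇒ add (RR)
  rd@[23:21]=0x3 ⇒ x3
  rs@[20:18]=0x5 ⇒ x5
+0x14: 92 ff ff f4 ⇒ word 0x92fffff4 (big)
  op=0x92fffff4>>24=0x92 ⇒ je (J)
  imm@[23:0]=0xfffff4 (s24→-12) ⇒ $-12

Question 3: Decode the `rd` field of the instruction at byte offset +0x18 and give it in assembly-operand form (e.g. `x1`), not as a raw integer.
x2

@+18  big-endian(4e 40 00 00) = 0x4e400000
  top 8b → 0x4e → neg [R]
  rd@[23:21]=0x2 ⇒ x2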